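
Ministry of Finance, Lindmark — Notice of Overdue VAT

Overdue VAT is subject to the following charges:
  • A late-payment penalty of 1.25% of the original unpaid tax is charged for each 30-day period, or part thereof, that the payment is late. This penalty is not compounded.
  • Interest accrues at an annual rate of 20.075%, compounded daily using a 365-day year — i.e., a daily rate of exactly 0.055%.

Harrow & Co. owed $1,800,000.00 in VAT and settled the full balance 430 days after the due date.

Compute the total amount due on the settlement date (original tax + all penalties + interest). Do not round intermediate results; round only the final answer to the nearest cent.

Penalty periods: ⌈430/30⌉ = 15; penalty = 15 × 1.25% × $1,800,000.00 = $337,500.00
Interest: $1,800,000.00 × ((1 + 0.00055)^430 − 1) = $1,800,000.00 × 0.26672520… = $480,105.3573…
Total = $1,800,000.00 + $337,500.0000 + $480,105.3573… = $2,617,605.36

$2,617,605.36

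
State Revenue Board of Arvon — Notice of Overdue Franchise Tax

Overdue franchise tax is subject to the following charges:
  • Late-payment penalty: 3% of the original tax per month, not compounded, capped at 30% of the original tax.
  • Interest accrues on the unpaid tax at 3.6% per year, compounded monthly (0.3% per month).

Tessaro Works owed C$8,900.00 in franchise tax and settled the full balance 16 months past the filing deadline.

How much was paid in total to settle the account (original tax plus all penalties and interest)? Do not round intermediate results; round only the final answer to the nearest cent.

Penalty (uncapped): 16 × 3% × C$8,900.00 = C$4,272.00; cap = 30% × C$8,900.00 = C$2,670.00 → penalty = C$2,670.00
Interest: C$8,900.00 × ((1 + 0.003)^16 − 1) = C$8,900.00 × 0.0490953… = C$436.9479…
Total = C$8,900.00 + C$2,670.0000 + C$436.9479… = C$12,006.95

C$12,006.95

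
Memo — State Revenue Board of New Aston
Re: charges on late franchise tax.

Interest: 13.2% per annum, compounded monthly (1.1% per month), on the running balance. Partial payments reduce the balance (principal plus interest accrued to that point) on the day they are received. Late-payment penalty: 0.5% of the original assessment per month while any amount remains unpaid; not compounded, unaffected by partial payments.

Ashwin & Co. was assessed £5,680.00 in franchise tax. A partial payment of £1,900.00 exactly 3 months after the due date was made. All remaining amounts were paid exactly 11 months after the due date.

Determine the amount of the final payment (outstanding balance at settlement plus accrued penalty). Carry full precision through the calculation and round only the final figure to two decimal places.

£4,644.97

Balance at month 3: £5,680.0000 × (1 + 0.011)^3 = £5,869.5094…
After £1,900.00 payment: £5,869.5094… − £1,900.00 = £3,969.5094…
Balance at month 11: £3,969.5094… × (1 + 0.011)^8 = £4,332.5749…
Penalty: 11 × 0.5% × £5,680.00 = £312.40
Final settlement = outstanding balance + penalty = £4,332.5749… + £312.40 = £4,644.97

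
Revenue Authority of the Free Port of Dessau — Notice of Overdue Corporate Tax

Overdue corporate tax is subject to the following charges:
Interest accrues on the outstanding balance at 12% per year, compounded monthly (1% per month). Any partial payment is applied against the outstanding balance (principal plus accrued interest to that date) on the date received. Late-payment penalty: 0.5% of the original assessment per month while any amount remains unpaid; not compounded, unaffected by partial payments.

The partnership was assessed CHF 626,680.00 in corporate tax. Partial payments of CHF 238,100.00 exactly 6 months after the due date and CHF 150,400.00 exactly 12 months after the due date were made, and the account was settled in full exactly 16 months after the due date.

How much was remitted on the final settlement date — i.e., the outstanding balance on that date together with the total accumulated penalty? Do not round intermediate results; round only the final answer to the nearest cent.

CHF 365,448.61

Balance at month 6: CHF 626,680.0000 × (1 + 0.01)^6 = CHF 665,233.4480…
After CHF 238,100.00 payment: CHF 665,233.4480… − CHF 238,100.00 = CHF 427,133.4480…
Balance at month 12: CHF 427,133.4480… × (1 + 0.01)^6 = CHF 453,410.7620…
After CHF 150,400.00 payment: CHF 453,410.7620… − CHF 150,400.00 = CHF 303,010.7620…
Balance at month 16: CHF 303,010.7620… × (1 + 0.01)^4 = CHF 315,314.2140…
Penalty: 16 × 0.5% × CHF 626,680.00 = CHF 50,134.40
Final settlement = outstanding balance + penalty = CHF 315,314.2140… + CHF 50,134.40 = CHF 365,448.61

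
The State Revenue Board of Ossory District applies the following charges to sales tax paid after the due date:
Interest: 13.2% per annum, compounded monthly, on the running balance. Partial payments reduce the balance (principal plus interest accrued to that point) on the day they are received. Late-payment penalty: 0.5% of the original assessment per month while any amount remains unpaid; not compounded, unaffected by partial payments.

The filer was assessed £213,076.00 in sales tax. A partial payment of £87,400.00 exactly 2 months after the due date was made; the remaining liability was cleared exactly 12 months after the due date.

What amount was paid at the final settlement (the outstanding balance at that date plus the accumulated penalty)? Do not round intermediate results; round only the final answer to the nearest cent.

£158,248.06

Monthly rate = 13.2% ÷ 12 = 1.1%
Balance at month 2: £213,076.0000 × (1 + 0.011)^2 = £217,789.4542…
After £87,400.00 payment: £217,789.4542… − £87,400.00 = £130,389.4542…
Balance at month 12: £130,389.4542… × (1 + 0.011)^10 = £145,463.4968…
Penalty: 12 × 0.5% × £213,076.00 = £12,784.56
Final settlement = outstanding balance + penalty = £145,463.4968… + £12,784.56 = £158,248.06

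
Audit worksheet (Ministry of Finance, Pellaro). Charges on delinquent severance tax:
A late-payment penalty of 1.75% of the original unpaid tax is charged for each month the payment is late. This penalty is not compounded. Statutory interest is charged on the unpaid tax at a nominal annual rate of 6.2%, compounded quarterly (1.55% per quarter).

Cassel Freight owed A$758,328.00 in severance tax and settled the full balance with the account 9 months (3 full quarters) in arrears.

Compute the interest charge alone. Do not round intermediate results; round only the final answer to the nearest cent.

Interest: A$758,328.00 × ((1 + 0.0155)^3 − 1) = A$758,328.00 × 0.0472245… = A$35,811.6408…

A$35,811.64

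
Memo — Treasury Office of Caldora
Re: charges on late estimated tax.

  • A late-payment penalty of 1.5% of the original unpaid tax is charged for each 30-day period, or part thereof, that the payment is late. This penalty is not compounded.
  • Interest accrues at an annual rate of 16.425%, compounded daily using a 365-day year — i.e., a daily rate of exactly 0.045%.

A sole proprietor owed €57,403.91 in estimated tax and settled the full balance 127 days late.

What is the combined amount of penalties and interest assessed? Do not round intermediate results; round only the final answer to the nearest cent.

Penalty periods: ⌈127/30⌉ = 5; penalty = 5 × 1.5% × €57,403.91 = €4,305.29…
Interest: €57,403.91 × ((1 + 0.00045)^127 − 1) = €57,403.91 × 0.05880101… = €3,375.4079…
Penalties + interest = €4,305.2933… + €3,375.4079… = €7,680.70

€7,680.70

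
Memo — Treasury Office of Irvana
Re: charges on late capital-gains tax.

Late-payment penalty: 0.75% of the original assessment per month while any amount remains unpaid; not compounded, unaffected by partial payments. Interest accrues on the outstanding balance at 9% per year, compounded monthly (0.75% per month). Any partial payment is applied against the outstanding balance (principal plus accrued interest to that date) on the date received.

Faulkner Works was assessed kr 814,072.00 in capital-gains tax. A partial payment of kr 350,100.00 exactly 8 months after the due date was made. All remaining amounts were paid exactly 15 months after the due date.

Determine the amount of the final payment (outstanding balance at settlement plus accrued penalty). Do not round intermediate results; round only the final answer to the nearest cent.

kr 633,307.14

Balance at month 8: kr 814,072.0000 × (1 + 0.0075)^8 = kr 864,217.8972…
After kr 350,100.00 payment: kr 864,217.8972… − kr 350,100.00 = kr 514,117.8972…
Balance at month 15: kr 514,117.8972… × (1 + 0.0075)^7 = kr 541,724.0371…
Penalty: 15 × 0.75% × kr 814,072.00 = kr 91,583.10
Final settlement = outstanding balance + penalty = kr 541,724.0371… + kr 91,583.10 = kr 633,307.14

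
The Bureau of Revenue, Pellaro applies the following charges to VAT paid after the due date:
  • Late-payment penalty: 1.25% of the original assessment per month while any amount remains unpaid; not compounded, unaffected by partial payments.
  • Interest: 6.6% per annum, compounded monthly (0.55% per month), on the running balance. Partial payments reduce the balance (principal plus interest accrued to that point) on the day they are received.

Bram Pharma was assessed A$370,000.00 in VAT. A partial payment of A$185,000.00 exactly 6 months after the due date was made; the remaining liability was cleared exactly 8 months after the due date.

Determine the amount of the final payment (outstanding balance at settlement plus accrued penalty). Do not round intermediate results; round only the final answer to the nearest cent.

Balance at month 6: A$370,000.0000 × (1 + 0.0055)^6 = A$382,379.1238…
After A$185,000.00 payment: A$382,379.1238… − A$185,000.00 = A$197,379.1238…
Balance at month 8: A$197,379.1238… × (1 + 0.0055)^2 = A$199,556.2648…
Penalty: 8 × 1.25% × A$370,000.00 = A$37,000.00
Final settlement = outstanding balance + penalty = A$199,556.2648… + A$37,000.00 = A$236,556.26

A$236,556.26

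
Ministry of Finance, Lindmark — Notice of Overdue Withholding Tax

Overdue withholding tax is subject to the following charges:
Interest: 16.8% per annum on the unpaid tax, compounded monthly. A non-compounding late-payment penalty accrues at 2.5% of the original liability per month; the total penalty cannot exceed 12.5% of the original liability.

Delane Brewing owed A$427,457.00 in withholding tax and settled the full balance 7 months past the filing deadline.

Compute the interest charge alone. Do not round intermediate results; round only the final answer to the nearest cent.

A$43,691.83

Interest (16.8%/yr ÷ 12 = 1.4%/month): A$427,457.00 × ((1 + 0.014)^7 − 1) = A$43,691.8316…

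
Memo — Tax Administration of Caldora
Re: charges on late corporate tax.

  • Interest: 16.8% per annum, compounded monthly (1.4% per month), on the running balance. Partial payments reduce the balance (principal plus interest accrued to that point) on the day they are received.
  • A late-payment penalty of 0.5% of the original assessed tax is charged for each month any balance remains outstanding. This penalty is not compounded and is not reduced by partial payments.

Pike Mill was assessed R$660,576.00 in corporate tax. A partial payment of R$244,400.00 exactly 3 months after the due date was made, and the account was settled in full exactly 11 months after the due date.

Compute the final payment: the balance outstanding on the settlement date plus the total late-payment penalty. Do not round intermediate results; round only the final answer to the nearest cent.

Balance at month 3: R$660,576.0000 × (1 + 0.014)^3 = R$688,710.4233…
After R$244,400.00 payment: R$688,710.4233… − R$244,400.00 = R$444,310.4233…
Balance at month 11: R$444,310.4233… × (1 + 0.014)^8 = R$496,581.0491…
Penalty: 11 × 0.5% × R$660,576.00 = R$36,331.68
Final settlement = outstanding balance + penalty = R$496,581.0491… + R$36,331.68 = R$532,912.73

R$532,912.73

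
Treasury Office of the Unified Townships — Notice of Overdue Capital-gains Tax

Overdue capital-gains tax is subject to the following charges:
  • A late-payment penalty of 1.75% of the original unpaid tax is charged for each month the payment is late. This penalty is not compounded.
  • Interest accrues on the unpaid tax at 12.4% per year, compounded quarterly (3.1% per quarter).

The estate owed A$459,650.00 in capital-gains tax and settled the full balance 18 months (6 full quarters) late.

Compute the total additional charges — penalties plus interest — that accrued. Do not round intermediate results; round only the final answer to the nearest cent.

Late-payment penalty: 18 × 1.75% × A$459,650.00 = A$144,789.75
Interest: A$459,650.00 × ((1 + 0.031)^6 − 1) = A$459,650.00 × 0.2010248… = A$92,401.0702…
Penalties + interest = A$144,789.7500 + A$92,401.0702… = A$237,190.82

A$237,190.82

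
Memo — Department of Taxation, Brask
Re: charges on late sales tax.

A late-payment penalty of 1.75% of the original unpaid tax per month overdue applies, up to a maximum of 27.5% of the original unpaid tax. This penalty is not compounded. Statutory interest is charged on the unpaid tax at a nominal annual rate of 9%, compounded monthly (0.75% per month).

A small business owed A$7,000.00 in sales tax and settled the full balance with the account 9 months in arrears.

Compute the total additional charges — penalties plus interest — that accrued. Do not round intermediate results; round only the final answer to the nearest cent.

Penalty: 9 × 1.75% × A$7,000.00 = A$1,102.50 (below the 27.5% cap of A$1,925.00)
Interest: A$7,000.00 × ((1 + 0.0075)^9 − 1) = A$7,000.00 × 0.0695608… = A$486.9259…
Penalties + interest = A$1,102.5000 + A$486.9259… = A$1,589.43

A$1,589.43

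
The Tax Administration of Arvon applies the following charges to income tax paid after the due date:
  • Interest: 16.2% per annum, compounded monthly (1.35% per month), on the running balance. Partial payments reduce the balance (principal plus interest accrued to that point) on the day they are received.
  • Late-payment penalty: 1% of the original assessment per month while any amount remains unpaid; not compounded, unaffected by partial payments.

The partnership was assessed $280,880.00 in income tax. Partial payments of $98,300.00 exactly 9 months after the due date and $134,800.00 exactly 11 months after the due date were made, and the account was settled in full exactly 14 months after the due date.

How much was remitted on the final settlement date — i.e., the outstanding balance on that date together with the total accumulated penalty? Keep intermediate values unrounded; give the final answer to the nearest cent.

$132,758.72

Balance at month 9: $280,880.0000 × (1 + 0.0135)^9 = $316,909.0151…
After $98,300.00 payment: $316,909.0151… − $98,300.00 = $218,609.0151…
Balance at month 11: $218,609.0151… × (1 + 0.0135)^2 = $224,551.3000…
After $134,800.00 payment: $224,551.3000… − $134,800.00 = $89,751.3000…
Balance at month 14: $89,751.3000… × (1 + 0.0135)^3 = $93,435.5200…
Penalty: 14 × 1% × $280,880.00 = $39,323.20
Final settlement = outstanding balance + penalty = $93,435.5200… + $39,323.20 = $132,758.72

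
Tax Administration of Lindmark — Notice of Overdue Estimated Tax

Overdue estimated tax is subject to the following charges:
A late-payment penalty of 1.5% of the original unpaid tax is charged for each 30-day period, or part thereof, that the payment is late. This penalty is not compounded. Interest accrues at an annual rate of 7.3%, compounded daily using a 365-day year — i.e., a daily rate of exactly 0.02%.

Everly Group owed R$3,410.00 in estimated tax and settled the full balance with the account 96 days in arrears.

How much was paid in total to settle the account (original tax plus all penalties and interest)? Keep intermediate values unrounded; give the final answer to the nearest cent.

R$3,680.70

Penalty periods: ⌈96/30⌉ = 4; penalty = 4 × 1.5% × R$3,410.00 = R$204.60
Interest: R$3,410.00 × ((1 + 0.0002)^96 − 1) = R$3,410.00 × 0.01938355… = R$66.0979…
Total = R$3,410.00 + R$204.6000 + R$66.0979… = R$3,680.70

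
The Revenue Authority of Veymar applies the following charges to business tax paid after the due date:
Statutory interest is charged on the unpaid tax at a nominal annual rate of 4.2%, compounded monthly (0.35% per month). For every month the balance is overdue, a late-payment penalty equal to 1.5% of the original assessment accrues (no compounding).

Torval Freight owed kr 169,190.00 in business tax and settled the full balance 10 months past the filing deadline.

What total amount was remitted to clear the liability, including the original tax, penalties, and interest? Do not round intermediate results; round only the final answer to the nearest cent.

Late-payment penalty = 1.5% × kr 169,190.00 × 10 mo = kr 25,378.50
Interest: kr 169,190.00 × ((1 + 0.0035)^10 − 1) = kr 169,190.00 × 0.0355564… = kr 6,015.7918…
Total = kr 169,190.00 + kr 25,378.5000 + kr 6,015.7918… = kr 200,584.29

kr 200,584.29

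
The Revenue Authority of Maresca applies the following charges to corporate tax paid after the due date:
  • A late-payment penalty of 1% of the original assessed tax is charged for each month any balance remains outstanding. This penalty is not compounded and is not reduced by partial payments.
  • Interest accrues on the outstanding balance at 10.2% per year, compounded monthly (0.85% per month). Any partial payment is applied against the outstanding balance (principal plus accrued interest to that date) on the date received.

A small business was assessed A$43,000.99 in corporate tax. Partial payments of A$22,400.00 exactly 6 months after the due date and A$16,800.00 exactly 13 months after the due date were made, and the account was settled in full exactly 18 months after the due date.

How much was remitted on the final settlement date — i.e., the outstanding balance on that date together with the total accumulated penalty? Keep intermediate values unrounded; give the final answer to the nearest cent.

A$15,496.97

Balance at month 6: A$43,000.9900 × (1 + 0.0085)^6 = A$45,241.1744…
After A$22,400.00 payment: A$45,241.1744… − A$22,400.00 = A$22,841.1744…
Balance at month 13: A$22,841.1744… × (1 + 0.0085)^7 = A$24,235.3751…
After A$16,800.00 payment: A$24,235.3751… − A$16,800.00 = A$7,435.3751…
Balance at month 18: A$7,435.3751… × (1 + 0.0085)^5 = A$7,756.7965…
Penalty: 18 × 1% × A$43,000.99 = A$7,740.18…
Final settlement = outstanding balance + penalty = A$7,756.7965… + A$7,740.18… = A$15,496.97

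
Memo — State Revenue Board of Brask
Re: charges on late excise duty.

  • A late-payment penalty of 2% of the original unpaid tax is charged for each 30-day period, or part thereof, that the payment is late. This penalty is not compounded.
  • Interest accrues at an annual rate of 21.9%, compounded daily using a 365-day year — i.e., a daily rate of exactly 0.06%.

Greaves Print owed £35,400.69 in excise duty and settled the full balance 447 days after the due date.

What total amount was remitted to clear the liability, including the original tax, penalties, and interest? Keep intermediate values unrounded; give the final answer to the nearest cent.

£56,906.73

Penalty periods: ⌈447/30⌉ = 15; penalty = 15 × 2% × £35,400.69 = £10,620.21…
Interest: £35,400.69 × ((1 + 0.0006)^447 − 1) = £35,400.69 × 0.30750347… = £10,885.8351…
Total = £35,400.69 + £10,620.2070 + £10,885.8351… = £56,906.73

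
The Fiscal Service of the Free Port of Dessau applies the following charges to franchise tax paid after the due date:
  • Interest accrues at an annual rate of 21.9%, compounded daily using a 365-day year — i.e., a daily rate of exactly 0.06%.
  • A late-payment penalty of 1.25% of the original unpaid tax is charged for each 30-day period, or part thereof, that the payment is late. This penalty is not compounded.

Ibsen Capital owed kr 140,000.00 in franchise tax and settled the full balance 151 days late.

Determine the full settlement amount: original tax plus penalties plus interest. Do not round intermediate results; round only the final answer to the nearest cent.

Penalty periods: ⌈151/30⌉ = 6; penalty = 6 × 1.25% × kr 140,000.00 = kr 10,500.00
Interest: kr 140,000.00 × ((1 + 0.0006)^151 − 1) = kr 140,000.00 × 0.09480124… = kr 13,272.1736…
Total = kr 140,000.00 + kr 10,500.0000 + kr 13,272.1736… = kr 163,772.17

kr 163,772.17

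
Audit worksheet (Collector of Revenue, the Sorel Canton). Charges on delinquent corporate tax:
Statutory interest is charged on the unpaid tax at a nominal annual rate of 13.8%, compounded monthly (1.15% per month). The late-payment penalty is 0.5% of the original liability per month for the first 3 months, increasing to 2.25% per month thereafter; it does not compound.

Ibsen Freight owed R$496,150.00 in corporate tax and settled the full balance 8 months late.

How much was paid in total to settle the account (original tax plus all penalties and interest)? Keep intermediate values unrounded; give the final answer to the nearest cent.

R$606,935.04

Penalty, months 1–3: 3 × 0.5% × R$496,150.00 = R$7,442.25
Penalty, months 4–8: 5 × 2.25% × R$496,150.00 = R$55,816.88…
Interest: R$496,150.00 × ((1 + 0.0115)^8 − 1) = R$496,150.00 × 0.0957894… = R$47,525.9131…
Total = R$496,150.00 + R$63,259.1250 + R$47,525.9131… = R$606,935.04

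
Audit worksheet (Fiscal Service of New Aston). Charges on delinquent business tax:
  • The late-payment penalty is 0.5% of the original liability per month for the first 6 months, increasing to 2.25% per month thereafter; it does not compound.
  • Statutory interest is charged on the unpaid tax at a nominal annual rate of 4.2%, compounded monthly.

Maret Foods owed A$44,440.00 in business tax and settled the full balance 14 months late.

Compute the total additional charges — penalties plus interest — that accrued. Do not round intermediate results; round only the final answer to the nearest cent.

A$11,560.20

Penalty, months 1–6: 6 × 0.5% × A$44,440.00 = A$1,333.20
Penalty, months 7–14: 8 × 2.25% × A$44,440.00 = A$7,999.20
Interest (4.2%/yr ÷ 12 = 0.35%/month): A$44,440.00 × ((1 + 0.0035)^14 − 1) = A$2,227.7998…
Penalties + interest = A$9,332.4000 + A$2,227.7998… = A$11,560.20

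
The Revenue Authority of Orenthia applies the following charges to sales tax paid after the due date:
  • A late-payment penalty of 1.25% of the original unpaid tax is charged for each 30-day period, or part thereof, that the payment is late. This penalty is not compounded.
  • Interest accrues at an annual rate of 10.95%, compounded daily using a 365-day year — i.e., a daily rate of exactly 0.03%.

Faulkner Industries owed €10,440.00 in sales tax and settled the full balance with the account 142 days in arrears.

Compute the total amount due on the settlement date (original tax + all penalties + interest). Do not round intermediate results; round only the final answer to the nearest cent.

Penalty periods: ⌈142/30⌉ = 5; penalty = 5 × 1.25% × €10,440.00 = €652.50
Interest: €10,440.00 × ((1 + 0.0003)^142 − 1) = €10,440.00 × 0.04351374… = €454.2834…
Total = €10,440.00 + €652.5000 + €454.2834… = €11,546.78

€11,546.78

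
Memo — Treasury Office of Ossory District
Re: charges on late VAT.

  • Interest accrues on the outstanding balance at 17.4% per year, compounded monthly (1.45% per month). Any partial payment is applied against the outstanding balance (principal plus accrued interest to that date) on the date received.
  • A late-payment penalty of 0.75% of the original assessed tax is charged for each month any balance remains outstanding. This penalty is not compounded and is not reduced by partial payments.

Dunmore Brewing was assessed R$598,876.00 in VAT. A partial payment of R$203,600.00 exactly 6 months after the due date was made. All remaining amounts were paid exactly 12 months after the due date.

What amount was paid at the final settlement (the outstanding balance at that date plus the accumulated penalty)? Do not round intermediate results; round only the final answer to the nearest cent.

Balance at month 6: R$598,876.0000 × (1 + 0.0145)^6 = R$652,903.8316…
After R$203,600.00 payment: R$652,903.8316… − R$203,600.00 = R$449,303.8316…
Balance at month 12: R$449,303.8316… × (1 + 0.0145)^6 = R$489,837.9517…
Penalty: 12 × 0.75% × R$598,876.00 = R$53,898.84
Final settlement = outstanding balance + penalty = R$489,837.9517… + R$53,898.84 = R$543,736.79

R$543,736.79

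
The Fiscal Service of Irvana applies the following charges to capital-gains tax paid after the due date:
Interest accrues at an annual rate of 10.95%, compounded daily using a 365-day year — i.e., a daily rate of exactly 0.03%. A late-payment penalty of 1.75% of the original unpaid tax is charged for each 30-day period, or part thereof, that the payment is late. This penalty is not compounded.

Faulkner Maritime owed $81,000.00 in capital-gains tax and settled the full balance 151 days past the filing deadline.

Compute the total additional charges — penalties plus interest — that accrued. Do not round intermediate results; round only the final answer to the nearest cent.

$12,258.10

Penalty periods: ⌈151/30⌉ = 6; penalty = 6 × 1.75% × $81,000.00 = $8,505.00
Interest: $81,000.00 × ((1 + 0.0003)^151 − 1) = $81,000.00 × 0.04633461… = $3,753.1032…
Penalties + interest = $8,505.0000 + $3,753.1032… = $12,258.10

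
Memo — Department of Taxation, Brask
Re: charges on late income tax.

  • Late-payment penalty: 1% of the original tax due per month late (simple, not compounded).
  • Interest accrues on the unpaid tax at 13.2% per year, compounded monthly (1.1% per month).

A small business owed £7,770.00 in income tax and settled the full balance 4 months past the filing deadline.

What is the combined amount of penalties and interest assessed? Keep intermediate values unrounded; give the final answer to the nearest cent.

£658.36

Late-payment penalty: 4 × 1% × £7,770.00 = £310.80
Interest: £7,770.00 × ((1 + 0.011)^4 − 1) = £7,770.00 × 0.0447313… = £347.5625…
Penalties + interest = £310.8000 + £347.5625… = £658.36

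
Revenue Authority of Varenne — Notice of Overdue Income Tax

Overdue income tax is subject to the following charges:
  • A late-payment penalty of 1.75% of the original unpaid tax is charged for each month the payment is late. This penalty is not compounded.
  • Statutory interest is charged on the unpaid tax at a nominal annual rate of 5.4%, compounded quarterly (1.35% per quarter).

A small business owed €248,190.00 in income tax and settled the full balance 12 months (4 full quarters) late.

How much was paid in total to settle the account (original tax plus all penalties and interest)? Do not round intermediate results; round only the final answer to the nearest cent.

Late-payment penalty = 1.75% × €248,190.00 × 12 mo = €52,119.90
Interest: €248,190.00 × ((1 + 0.0135)^4 − 1) = €248,190.00 × 0.0551034… = €13,676.1066…
Total = €248,190.00 + €52,119.9000 + €13,676.1066… = €313,986.01

€313,986.01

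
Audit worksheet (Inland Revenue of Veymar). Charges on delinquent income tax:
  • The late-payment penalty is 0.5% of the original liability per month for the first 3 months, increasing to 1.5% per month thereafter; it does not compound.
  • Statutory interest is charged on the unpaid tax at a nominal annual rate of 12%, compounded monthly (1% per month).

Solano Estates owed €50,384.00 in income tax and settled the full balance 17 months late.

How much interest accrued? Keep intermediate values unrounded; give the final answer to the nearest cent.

Interest: €50,384.00 × ((1 + 0.01)^17 − 1) = €50,384.00 × 0.1843044… = €9,285.9945…

€9,285.99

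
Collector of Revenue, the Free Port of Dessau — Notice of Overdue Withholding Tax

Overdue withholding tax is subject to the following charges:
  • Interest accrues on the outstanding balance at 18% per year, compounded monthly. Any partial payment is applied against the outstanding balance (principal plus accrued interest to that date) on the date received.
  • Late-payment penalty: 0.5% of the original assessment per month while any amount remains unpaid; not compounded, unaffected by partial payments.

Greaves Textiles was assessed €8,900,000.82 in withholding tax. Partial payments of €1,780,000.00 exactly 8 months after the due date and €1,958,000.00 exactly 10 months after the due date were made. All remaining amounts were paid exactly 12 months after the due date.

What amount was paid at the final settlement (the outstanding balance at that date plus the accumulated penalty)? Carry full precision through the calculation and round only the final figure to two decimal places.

€7,268,595.09

Monthly rate = 18% ÷ 12 = 1.5%
Balance at month 8: €8,900,000.8200 × (1 + 0.015)^8 = €10,025,784.9444…
After €1,780,000.00 payment: €10,025,784.9444… − €1,780,000.00 = €8,245,784.9444…
Balance at month 10: €8,245,784.9444… × (1 + 0.015)^2 = €8,495,013.7944…
After €1,958,000.00 payment: €8,495,013.7944… − €1,958,000.00 = €6,537,013.7944…
Balance at month 12: €6,537,013.7944… × (1 + 0.015)^2 = €6,734,595.0363…
Penalty: 12 × 0.5% × €8,900,000.82 = €534,000.05…
Final settlement = outstanding balance + penalty = €6,734,595.0363… + €534,000.05… = €7,268,595.09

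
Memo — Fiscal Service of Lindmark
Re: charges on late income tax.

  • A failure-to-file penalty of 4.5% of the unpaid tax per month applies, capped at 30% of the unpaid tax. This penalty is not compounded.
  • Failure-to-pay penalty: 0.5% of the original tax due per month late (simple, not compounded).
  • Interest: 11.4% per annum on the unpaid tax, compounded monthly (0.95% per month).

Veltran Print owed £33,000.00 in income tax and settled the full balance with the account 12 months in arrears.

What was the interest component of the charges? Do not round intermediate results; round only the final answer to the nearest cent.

£3,964.92

Interest: £33,000.00 × ((1 + 0.0095)^12 − 1) = £33,000.00 × 0.1201492… = £3,964.9241…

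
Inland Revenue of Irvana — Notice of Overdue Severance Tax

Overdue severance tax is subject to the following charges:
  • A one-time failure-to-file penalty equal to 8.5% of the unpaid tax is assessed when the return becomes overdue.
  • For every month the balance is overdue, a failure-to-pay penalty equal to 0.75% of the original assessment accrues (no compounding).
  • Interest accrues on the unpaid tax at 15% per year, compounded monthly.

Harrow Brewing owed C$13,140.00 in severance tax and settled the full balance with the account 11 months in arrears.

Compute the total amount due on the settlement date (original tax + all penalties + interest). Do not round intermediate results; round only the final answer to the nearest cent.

Failure-to-file penalty: 8.5% × C$13,140.00 = C$1,116.90
Failure-to-pay penalty = 0.75% × C$13,140.00 × 11 mo = C$1,084.05
Interest (15%/yr ÷ 12 = 1.25%/month): C$13,140.00 × ((1 + 0.0125)^11 − 1) = C$1,924.0142…
Total = C$13,140.00 + C$2,200.9500 + C$1,924.0142… = C$17,264.96

C$17,264.96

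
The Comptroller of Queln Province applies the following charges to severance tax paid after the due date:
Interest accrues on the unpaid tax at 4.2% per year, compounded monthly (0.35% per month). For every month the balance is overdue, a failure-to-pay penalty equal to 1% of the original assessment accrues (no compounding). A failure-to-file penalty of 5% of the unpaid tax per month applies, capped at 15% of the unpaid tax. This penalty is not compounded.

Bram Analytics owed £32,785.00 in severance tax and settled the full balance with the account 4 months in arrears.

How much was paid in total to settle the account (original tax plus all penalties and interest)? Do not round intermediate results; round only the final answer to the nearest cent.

Failure-to-file: 4 × 5% × £32,785.00 = £6,557.00, capped at 15% × £32,785.00 = £4,917.75
Failure-to-pay penalty: 4 × 1% × £32,785.00 = £1,311.40
Interest: £32,785.00 × ((1 + 0.0035)^4 − 1) = £32,785.00 × 0.0140737… = £461.4053…
Total = £32,785.00 + £6,229.1500 + £461.4053… = £39,475.56

£39,475.56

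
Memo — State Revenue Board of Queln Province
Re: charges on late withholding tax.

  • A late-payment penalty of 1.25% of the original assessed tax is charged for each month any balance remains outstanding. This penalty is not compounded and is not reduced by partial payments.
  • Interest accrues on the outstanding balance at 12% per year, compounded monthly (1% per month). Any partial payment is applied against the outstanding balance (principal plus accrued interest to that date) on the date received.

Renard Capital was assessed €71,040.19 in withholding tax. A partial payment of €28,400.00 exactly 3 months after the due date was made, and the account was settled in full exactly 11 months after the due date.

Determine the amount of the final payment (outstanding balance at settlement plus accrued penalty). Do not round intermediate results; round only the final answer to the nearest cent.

€58,272.19

Balance at month 3: €71,040.1900 × (1 + 0.01)^3 = €73,192.7788…
After €28,400.00 payment: €73,192.7788… − €28,400.00 = €44,792.7788…
Balance at month 11: €44,792.7788… × (1 + 0.01)^8 = €48,504.1609…
Penalty: 11 × 1.25% × €71,040.19 = €9,768.03…
Final settlement = outstanding balance + penalty = €48,504.1609… + €9,768.03… = €58,272.19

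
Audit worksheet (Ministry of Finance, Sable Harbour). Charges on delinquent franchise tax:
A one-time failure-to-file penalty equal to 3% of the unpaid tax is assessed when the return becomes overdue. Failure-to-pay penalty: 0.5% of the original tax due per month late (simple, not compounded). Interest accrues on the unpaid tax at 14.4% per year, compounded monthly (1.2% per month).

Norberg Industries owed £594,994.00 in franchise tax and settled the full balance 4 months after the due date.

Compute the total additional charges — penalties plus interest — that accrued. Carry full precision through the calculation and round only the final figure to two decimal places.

£58,827.61

Failure-to-file penalty: 3% × £594,994.00 = £17,849.82
Failure-to-pay penalty: 4 × 0.5% × £594,994.00 = £11,899.88
Interest: £594,994.00 × ((1 + 0.012)^4 − 1) = £594,994.00 × 0.0488709… = £29,077.9118…
Penalties + interest = £29,749.7000 + £29,077.9118… = £58,827.61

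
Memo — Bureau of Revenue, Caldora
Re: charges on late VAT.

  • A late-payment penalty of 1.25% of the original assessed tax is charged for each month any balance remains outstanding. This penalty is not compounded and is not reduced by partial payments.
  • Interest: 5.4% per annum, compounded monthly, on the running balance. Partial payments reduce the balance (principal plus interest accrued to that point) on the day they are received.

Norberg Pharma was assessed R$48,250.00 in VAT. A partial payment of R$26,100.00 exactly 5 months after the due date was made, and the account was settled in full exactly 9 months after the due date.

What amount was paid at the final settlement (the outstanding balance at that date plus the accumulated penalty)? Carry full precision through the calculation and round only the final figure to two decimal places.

Monthly rate = 5.4% ÷ 12 = 0.45%
Balance at month 5: R$48,250.0000 × (1 + 0.0045)^5 = R$49,345.4397…
After R$26,100.00 payment: R$49,345.4397… − R$26,100.00 = R$23,245.4397…
Balance at month 9: R$23,245.4397… × (1 + 0.0045)^4 = R$23,666.6904…
Penalty: 9 × 1.25% × R$48,250.00 = R$5,428.13…
Final settlement = outstanding balance + penalty = R$23,666.6904… + R$5,428.13… = R$29,094.82

R$29,094.82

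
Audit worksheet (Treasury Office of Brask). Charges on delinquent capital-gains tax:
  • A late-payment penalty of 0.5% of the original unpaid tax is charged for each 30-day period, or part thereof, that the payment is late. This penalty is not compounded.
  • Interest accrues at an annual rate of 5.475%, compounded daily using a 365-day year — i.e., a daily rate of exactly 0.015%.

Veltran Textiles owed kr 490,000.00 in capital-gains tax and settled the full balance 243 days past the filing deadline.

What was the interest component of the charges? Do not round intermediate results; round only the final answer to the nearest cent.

kr 18,188.61

Interest: kr 490,000.00 × ((1 + 0.00015)^243 − 1) = kr 490,000.00 × 0.03711961… = kr 18,188.6097…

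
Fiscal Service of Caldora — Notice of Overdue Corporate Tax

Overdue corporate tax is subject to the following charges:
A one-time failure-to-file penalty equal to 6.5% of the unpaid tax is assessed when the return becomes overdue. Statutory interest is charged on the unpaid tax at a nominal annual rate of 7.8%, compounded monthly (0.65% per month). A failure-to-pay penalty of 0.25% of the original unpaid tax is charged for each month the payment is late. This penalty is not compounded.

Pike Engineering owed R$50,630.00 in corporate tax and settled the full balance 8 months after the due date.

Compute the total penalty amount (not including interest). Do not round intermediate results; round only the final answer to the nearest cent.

Failure-to-file penalty: 6.5% × R$50,630.00 = R$3,290.95
Failure-to-pay penalty = 0.25% × R$50,630.00 × 8 mo = R$1,012.60
Total penalty = R$3,290.95 + R$1,012.60 = R$4,303.55

R$4,303.55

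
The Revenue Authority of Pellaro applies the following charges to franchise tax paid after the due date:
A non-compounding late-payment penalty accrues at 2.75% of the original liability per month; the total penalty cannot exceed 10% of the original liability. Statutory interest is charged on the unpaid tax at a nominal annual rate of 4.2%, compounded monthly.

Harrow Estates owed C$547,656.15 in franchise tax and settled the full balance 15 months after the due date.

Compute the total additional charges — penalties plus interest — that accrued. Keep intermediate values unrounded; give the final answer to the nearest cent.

C$84,232.78

Penalty (uncapped): 15 × 2.75% × C$547,656.15 = C$225,908.16…; cap = 10% × C$547,656.15 = C$54,765.62… → penalty = C$54,765.62…
Interest (4.2%/yr ÷ 12 = 0.35%/month): C$547,656.15 × ((1 + 0.0035)^15 − 1) = C$29,467.1674…
Penalties + interest = C$54,765.6150 + C$29,467.1674… = C$84,232.78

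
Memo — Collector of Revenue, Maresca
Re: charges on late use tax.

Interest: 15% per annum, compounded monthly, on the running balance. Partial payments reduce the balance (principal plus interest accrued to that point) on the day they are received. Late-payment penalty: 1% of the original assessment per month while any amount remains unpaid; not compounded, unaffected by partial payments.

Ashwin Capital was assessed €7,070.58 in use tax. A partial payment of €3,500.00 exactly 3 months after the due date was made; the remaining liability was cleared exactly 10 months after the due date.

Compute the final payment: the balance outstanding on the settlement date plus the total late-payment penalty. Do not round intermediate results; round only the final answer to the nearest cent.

€4,894.89

Monthly rate = 15% ÷ 12 = 1.25%
Balance at month 3: €7,070.5800 × (1 + 0.0125)^3 = €7,339.0549…
After €3,500.00 payment: €7,339.0549… − €3,500.00 = €3,839.0549…
Balance at month 10: €3,839.0549… × (1 + 0.0125)^7 = €4,187.8348…
Penalty: 10 × 1% × €7,070.58 = €707.06…
Final settlement = outstanding balance + penalty = €4,187.8348… + €707.06… = €4,894.89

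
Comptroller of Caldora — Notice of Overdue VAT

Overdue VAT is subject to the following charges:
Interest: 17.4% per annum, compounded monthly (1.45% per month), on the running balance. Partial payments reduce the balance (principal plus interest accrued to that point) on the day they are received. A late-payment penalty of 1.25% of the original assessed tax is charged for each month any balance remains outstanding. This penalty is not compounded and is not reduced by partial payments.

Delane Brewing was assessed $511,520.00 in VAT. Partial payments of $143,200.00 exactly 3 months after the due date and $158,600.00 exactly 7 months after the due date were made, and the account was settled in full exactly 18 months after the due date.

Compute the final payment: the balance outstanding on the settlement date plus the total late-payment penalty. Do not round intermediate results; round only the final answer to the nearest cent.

Balance at month 3: $511,520.0000 × (1 + 0.0145)^3 = $534,095.3207…
After $143,200.00 payment: $534,095.3207… − $143,200.00 = $390,895.3207…
Balance at month 7: $390,895.3207… × (1 + 0.0145)^4 = $414,065.1478…
After $158,600.00 payment: $414,065.1478… − $158,600.00 = $255,465.1478…
Balance at month 18: $255,465.1478… × (1 + 0.0145)^11 = $299,298.2822…
Penalty: 18 × 1.25% × $511,520.00 = $115,092.00
Final settlement = outstanding balance + penalty = $299,298.2822… + $115,092.00 = $414,390.28

$414,390.28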